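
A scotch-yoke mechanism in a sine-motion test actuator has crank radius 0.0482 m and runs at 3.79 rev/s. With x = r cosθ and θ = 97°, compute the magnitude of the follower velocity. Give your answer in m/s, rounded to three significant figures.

1.14

ω = 23.81 rad/s (from 3.79 rev/s).
x = r cosθ ⇒ ẋ = −rω sinθ.
|v| = rω|sinθ| = 0.0482·23.81·|sin 97°| = 1.1392 m/s.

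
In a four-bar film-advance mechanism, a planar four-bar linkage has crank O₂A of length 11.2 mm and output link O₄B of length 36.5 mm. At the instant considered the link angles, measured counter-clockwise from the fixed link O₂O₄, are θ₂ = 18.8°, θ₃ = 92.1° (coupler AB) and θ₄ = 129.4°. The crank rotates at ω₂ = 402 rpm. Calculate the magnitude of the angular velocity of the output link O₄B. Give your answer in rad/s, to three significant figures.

20.4

ω₂ = 42.1 rad/s (from 402 rpm).
Differentiating the loop-closure r₂e^{iθ₂}+r₃e^{iθ₃}=r₁+r₄e^{iθ₄} gives r₂ω₂e^{iθ₂}+r₃ω₃e^{iθ₃}=r₄ω₄e^{iθ₄}.
Eliminating the other unknown: ω₄ = r₂ω₂ sin(θ₂−θ₃) / [r₄ sin(θ₄−θ₃)].
Numerator sine = -0.95782; denominator sine = +0.60599.
Result = 0.0112·42.1·(-0.95782) / (0.0365·(+0.60599)) = -20.417 rad/s; magnitude 20.417 rad/s.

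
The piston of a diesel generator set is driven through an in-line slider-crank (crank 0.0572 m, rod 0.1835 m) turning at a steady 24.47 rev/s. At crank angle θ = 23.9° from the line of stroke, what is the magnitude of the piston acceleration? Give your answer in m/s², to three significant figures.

1530

ω = 2π·24.5 = 153.7 rad/s
x(θ) = r cosθ + √(L² − r² sin²θ); with ω constant, a = ω²·d²x/dθ².
d²x/dθ² = −r cosθ − r²(cos2θ)/√u − r⁴ sin²2θ/(4u^{3/2}),  u = L² − r² sin²θ = 0.0331352 m².
Substituting r = 0.0572 m, L = 0.1835 m, θ = 23.9°: d²x/dθ² = -0.064612 m.
a = ω²·d²x/dθ² = (153.7)²·(-0.064612) = -1527.4 m/s²;  |a| = 1527.4 m/s².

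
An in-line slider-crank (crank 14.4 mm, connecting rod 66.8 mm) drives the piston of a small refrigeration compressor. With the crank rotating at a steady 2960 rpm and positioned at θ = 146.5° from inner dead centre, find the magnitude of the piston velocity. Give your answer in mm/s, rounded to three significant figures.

2020

ω = 2π·2960/60 = 310 rad/s
For an in-line slider-crank, x = r cosθ + √(L² − r² sin²θ), so v = −rω sinθ·[1 + r cosθ/√(L² − r² sin²θ)].
With r = 0.0144 m, L = 0.0668 m, θ = 146.5°: √(L² − r² sin²θ) = 0.066325 m.
v = −0.0144·310·0.55194·[1 + 0.0144·-0.83389/0.066325] = -2.0176 m/s.
|v| = 2.0176 m/s = 2017.6 mm/s.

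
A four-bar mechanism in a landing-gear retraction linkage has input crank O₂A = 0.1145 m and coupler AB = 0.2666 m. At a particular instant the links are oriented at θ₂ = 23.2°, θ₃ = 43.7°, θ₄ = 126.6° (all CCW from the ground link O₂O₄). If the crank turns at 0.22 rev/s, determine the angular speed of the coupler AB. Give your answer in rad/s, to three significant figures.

0.582

ω₂ = 1.382 rad/s (from 0.22 rev/s).
Differentiating the loop-closure r₂e^{iθ₂}+r₃e^{iθ₃}=r₁+r₄e^{iθ₄} gives r₂ω₂e^{iθ₂}+r₃ω₃e^{iθ₃}=r₄ω₄e^{iθ₄}.
Eliminating the other unknown: ω₃ = r₂ω₂ sin(θ₄−θ₂) / [r₃ sin(θ₃−θ₄)].
Numerator sine = +0.97278; denominator sine = -0.99233.
Result = 0.1145·1.382·(+0.97278) / (0.2666·(-0.99233)) = -0.58197 rad/s; magnitude 0.58197 rad/s.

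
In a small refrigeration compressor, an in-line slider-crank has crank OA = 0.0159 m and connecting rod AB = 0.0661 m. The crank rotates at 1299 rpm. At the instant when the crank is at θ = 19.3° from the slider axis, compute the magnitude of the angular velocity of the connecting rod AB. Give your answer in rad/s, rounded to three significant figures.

ω = 136 rad/s (converted from 1299 rpm).
The rod makes angle φ with the slider axis where L sinφ = r sinθ; differentiating, L cosφ·φ̇ = r ω cosθ.
L cosφ = √(L² − r² sin²θ) = 0.065891 m.
|ω_rod| = r ω |cosθ| / √(L² − r² sin²θ) = 0.0159·136·0.94380/0.065891 = 30.981 rad/s.

31.0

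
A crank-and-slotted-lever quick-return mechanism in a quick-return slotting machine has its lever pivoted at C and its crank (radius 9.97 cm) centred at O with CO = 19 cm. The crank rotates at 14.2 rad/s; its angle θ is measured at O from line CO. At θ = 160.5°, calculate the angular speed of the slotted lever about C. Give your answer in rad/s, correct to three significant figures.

10.9

ω = 14.2 rad/s
Crank pin A relative to C: A = (d + r cosθ, r sinθ); lever angle φ = atan2(r sinθ, d + r cosθ).
Differentiating tanφ: φ̇ = rω(d cosθ + r)/(d² + r² + 2dr cosθ).
d² + r² + 2dr cosθ = |CA|² = 0.0103272 m²;  d cosθ + r = -0.079402 m.
|ω_lever| = |0.0997·14.2·-0.079402| / 0.0103272 = 10.885 rad/s.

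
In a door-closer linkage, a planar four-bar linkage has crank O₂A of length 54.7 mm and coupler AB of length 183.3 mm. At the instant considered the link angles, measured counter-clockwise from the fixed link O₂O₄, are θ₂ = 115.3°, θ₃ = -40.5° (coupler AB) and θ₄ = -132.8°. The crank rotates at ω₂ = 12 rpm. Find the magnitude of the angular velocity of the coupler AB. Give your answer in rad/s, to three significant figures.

ω₂ = 1.257 rad/s (from 12 rpm).
Differentiating the loop-closure r₂e^{iθ₂}+r₃e^{iθ₃}=r₁+r₄e^{iθ₄} gives r₂ω₂e^{iθ₂}+r₃ω₃e^{iθ₃}=r₄ω₄e^{iθ₄}.
Eliminating the other unknown: ω₃ = r₂ω₂ sin(θ₄−θ₂) / [r₃ sin(θ₃−θ₄)].
Numerator sine = +0.92784; denominator sine = +0.99919.
Result = 0.0547·1.257·(+0.92784) / (0.1833·(+0.99919)) = +0.34822 rad/s; magnitude 0.34822 rad/s.

0.348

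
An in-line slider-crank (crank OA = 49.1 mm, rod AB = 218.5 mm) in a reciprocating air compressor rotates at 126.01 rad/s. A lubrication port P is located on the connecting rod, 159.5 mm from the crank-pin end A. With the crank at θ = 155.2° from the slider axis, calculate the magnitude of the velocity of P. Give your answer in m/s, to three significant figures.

2.68

ω = 126 rad/s.  Crank-pin speed |V_A| = rω = 6.1871 m/s, perpendicular to OA.
Rod angle: sinφ = −(r/L) sinθ ⇒ φ = -5.409°; ω_rod = −rω cosθ/√(L²−r²sin²θ) = +25.82 rad/s.
V_P = V_A + ω_rod × AP, with AP = 0.1595 m along the rod.
Components: V_Px = −rω sinθ − a·ω_rod·sinφ = -2.207 m/s;  V_Py = rω cosθ + a·ω_rod·cosφ = -1.5166 m/s.
|V_P| = √(V_Px² + V_Py²) = 2.6779 m/s.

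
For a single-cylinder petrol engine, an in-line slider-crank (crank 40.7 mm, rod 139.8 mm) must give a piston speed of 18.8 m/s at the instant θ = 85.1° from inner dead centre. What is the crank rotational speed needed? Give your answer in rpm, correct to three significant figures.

For an in-line slider-crank, |v_piston| = rω|sinθ|·[1 + r cosθ/√(L² − r² sin²θ)].
With r = 0.0407 m, L = 0.1398 m, θ = 85.1°: the bracketed kinematic factor |dx/dθ| = 0.041605 m.
ω = v/|dx/dθ| = 18.8/0.041605 = 451.87 rad/s.
N = 60ω/(2π) = 4315 rpm.

4320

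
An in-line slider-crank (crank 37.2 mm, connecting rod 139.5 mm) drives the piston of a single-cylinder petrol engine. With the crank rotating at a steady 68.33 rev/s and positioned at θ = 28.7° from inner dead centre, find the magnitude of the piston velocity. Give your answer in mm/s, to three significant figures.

9480

ω = 2π·68.3 = 429.3 rad/s
For an in-line slider-crank, x = r cosθ + √(L² − r² sin²θ), so v = −rω sinθ·[1 + r cosθ/√(L² − r² sin²θ)].
With r = 0.0372 m, L = 0.1395 m, θ = 28.7°: √(L² − r² sin²θ) = 0.13835 m.
v = −0.0372·429.3·0.48022·[1 + 0.0372·0.87715/0.13835] = -9.4786 m/s.
|v| = 9.4786 m/s = 9478.6 mm/s.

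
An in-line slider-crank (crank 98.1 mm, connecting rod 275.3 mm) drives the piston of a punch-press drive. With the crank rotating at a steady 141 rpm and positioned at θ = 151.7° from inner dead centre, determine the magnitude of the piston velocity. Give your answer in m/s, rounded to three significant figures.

0.468

ω = 2π·141/60 = 14.77 rad/s
For an in-line slider-crank, x = r cosθ + √(L² − r² sin²θ), so v = −rω sinθ·[1 + r cosθ/√(L² − r² sin²θ)].
With r = 0.0981 m, L = 0.2753 m, θ = 151.7°: √(L² − r² sin²θ) = 0.27134 m.
v = −0.0981·14.77·0.47409·[1 + 0.0981·-0.88048/0.27134] = -0.46812 m/s.
|v| = 0.46812 m/s.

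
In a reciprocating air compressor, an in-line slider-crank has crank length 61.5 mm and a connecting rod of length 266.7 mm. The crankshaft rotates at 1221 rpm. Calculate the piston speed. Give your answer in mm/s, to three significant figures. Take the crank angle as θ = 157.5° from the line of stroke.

ω = 2π·1221/60 = 127.9 rad/s
For an in-line slider-crank, x = r cosθ + √(L² − r² sin²θ), so v = −rω sinθ·[1 + r cosθ/√(L² − r² sin²θ)].
With r = 0.0615 m, L = 0.2667 m, θ = 157.5°: √(L² − r² sin²θ) = 0.26566 m.
v = −0.0615·127.9·0.38268·[1 + 0.0615·-0.92388/0.26566] = -2.3656 m/s.
|v| = 2.3656 m/s = 2365.6 mm/s.

2370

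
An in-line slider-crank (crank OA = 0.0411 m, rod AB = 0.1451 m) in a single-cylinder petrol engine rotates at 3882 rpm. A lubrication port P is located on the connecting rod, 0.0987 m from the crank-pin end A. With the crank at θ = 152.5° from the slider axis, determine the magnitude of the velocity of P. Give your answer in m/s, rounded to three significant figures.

ω = 406.5 rad/s.  Crank-pin speed |V_A| = rω = 16.708 m/s, perpendicular to OA.
Rod angle: sinφ = −(r/L) sinθ ⇒ φ = -7.515°; ω_rod = −rω cosθ/√(L²−r²sin²θ) = +103.02 rad/s.
V_P = V_A + ω_rod × AP, with AP = 0.0987 m along the rod.
Components: V_Px = −rω sinθ − a·ω_rod·sinφ = -6.385 m/s;  V_Py = rω cosθ + a·ω_rod·cosφ = -4.7392 m/s.
|V_P| = √(V_Px² + V_Py²) = 7.9516 m/s.

7.95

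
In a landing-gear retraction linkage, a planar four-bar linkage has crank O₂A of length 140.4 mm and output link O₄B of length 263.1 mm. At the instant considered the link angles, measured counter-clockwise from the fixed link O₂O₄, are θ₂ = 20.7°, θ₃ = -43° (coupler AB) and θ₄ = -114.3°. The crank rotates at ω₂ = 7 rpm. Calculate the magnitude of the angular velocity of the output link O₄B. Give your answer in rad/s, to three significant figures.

0.370

ω₂ = 0.733 rad/s (from 7 rpm).
Differentiating the loop-closure r₂e^{iθ₂}+r₃e^{iθ₃}=r₁+r₄e^{iθ₄} gives r₂ω₂e^{iθ₂}+r₃ω₃e^{iθ₃}=r₄ω₄e^{iθ₄}.
Eliminating the other unknown: ω₄ = r₂ω₂ sin(θ₂−θ₃) / [r₄ sin(θ₄−θ₃)].
Numerator sine = +0.89649; denominator sine = -0.94721.
Result = 0.1404·0.733·(+0.89649) / (0.2631·(-0.94721)) = -0.37023 rad/s; magnitude 0.37023 rad/s.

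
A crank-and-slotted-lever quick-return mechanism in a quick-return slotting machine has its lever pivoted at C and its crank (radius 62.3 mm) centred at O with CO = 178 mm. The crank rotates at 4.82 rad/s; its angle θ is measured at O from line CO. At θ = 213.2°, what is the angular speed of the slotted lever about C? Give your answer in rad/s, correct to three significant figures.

ω = 4.82 rad/s
Crank pin A relative to C: A = (d + r cosθ, r sinθ); lever angle φ = atan2(r sinθ, d + r cosθ).
Differentiating tanφ: φ̇ = rω(d cosθ + r)/(d² + r² + 2dr cosθ).
d² + r² + 2dr cosθ = |CA|² = 0.0170069 m²;  d cosθ + r = -0.086644 m.
|ω_lever| = |0.0623·4.82·-0.086644| / 0.0170069 = 1.5299 rad/s.

1.53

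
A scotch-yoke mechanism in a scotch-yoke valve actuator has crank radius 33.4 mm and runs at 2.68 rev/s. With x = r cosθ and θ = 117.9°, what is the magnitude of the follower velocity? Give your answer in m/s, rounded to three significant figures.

ω = 16.84 rad/s (from 2.68 rev/s).
x = r cosθ ⇒ ẋ = −rω sinθ.
|v| = rω|sinθ| = 0.0334·16.84·|sin 117.9°| = 0.49705 m/s.

0.497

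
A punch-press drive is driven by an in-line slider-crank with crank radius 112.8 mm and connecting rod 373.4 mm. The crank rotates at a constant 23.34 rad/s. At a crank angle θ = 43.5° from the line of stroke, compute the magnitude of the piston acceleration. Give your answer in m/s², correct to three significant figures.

46.0

ω = 23.34 rad/s
x(θ) = r cosθ + √(L² − r² sin²θ); with ω constant, a = ω²·d²x/dθ².
d²x/dθ² = −r cosθ − r²(cos2θ)/√u − r⁴ sin²2θ/(4u^{3/2}),  u = L² − r² sin²θ = 0.133399 m².
Substituting r = 0.1128 m, L = 0.3734 m, θ = 43.5°: d²x/dθ² = -0.084474 m.
a = ω²·d²x/dθ² = (23.34)²·(-0.084474) = -46.018 m/s²;  |a| = 46.018 m/s².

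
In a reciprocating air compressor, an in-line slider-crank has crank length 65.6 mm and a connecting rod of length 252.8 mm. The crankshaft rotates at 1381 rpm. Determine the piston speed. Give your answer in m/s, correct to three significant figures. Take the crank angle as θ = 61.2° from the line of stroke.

9.38

ω = 2π·1381/60 = 144.6 rad/s
For an in-line slider-crank, x = r cosθ + √(L² − r² sin²θ), so v = −rω sinθ·[1 + r cosθ/√(L² − r² sin²θ)].
With r = 0.0656 m, L = 0.2528 m, θ = 61.2°: √(L² − r² sin²θ) = 0.24618 m.
v = −0.0656·144.6·0.87631·[1 + 0.0656·0.48175/0.24618] = -9.3807 m/s.
|v| = 9.3807 m/s.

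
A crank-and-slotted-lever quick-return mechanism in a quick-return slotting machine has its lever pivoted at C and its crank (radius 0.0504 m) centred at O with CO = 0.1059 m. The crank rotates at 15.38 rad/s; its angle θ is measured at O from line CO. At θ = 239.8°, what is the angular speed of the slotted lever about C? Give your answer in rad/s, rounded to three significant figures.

0.265

ω = 15.38 rad/s
Crank pin A relative to C: A = (d + r cosθ, r sinθ); lever angle φ = atan2(r sinθ, d + r cosθ).
Differentiating tanφ: φ̇ = rω(d cosθ + r)/(d² + r² + 2dr cosθ).
d² + r² + 2dr cosθ = |CA|² = 0.00838537 m²;  d cosθ + r = -0.0028698 m.
|ω_lever| = |0.0504·15.38·-0.0028698| / 0.00838537 = 0.26529 rad/s.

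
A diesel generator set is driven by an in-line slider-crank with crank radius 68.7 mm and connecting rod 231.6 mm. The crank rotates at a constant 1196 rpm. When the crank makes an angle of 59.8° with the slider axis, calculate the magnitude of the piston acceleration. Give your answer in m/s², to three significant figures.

ω = 2π·1196/60 = 125.2 rad/s
x(θ) = r cosθ + √(L² − r² sin²θ); with ω constant, a = ω²·d²x/dθ².
d²x/dθ² = −r cosθ − r²(cos2θ)/√u − r⁴ sin²2θ/(4u^{3/2}),  u = L² − r² sin²θ = 0.0501131 m².
Substituting r = 0.0687 m, L = 0.2316 m, θ = 59.8°: d²x/dθ² = -0.024519 m.
a = ω²·d²x/dθ² = (125.2)²·(-0.024519) = -384.61 m/s²;  |a| = 384.61 m/s².

385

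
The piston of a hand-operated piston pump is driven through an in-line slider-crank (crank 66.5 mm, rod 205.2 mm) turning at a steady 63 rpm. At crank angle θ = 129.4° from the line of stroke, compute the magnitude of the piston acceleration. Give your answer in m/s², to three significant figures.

ω = 2π·63/60 = 6.597 rad/s
x(θ) = r cosθ + √(L² − r² sin²θ); with ω constant, a = ω²·d²x/dθ².
d²x/dθ² = −r cosθ − r²(cos2θ)/√u − r⁴ sin²2θ/(4u^{3/2}),  u = L² − r² sin²θ = 0.0394664 m².
Substituting r = 0.0665 m, L = 0.2052 m, θ = 129.4°: d²x/dθ² = +0.045933 m.
a = ω²·d²x/dθ² = (6.597)²·(+0.045933) = +1.9992 m/s²;  |a| = 1.9992 m/s².

2.00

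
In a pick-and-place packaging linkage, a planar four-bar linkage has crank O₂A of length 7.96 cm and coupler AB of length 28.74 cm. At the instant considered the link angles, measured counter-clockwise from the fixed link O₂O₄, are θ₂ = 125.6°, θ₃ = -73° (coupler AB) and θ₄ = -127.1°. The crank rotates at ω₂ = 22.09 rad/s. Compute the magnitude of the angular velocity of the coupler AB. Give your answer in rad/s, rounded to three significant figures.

ω₂ = 22.09 rad/s
Differentiating the loop-closure r₂e^{iθ₂}+r₃e^{iθ₃}=r₁+r₄e^{iθ₄} gives r₂ω₂e^{iθ₂}+r₃ω₃e^{iθ₃}=r₄ω₄e^{iθ₄}.
Eliminating the other unknown: ω₃ = r₂ω₂ sin(θ₄−θ₂) / [r₃ sin(θ₃−θ₄)].
Numerator sine = +0.95476; denominator sine = +0.81004.
Result = 0.0796·22.09·(+0.95476) / (0.2874·(+0.81004)) = +7.2112 rad/s; magnitude 7.2112 rad/s.

7.21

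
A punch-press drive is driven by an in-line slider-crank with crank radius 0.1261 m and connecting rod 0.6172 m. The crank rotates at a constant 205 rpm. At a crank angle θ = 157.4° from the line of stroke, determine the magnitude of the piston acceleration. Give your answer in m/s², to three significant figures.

45.2

ω = 2π·205/60 = 21.47 rad/s
x(θ) = r cosθ + √(L² − r² sin²θ); with ω constant, a = ω²·d²x/dθ².
d²x/dθ² = −r cosθ − r²(cos2θ)/√u − r⁴ sin²2θ/(4u^{3/2}),  u = L² − r² sin²θ = 0.378588 m².
Substituting r = 0.1261 m, L = 0.6172 m, θ = 157.4°: d²x/dθ² = +0.09807 m.
a = ω²·d²x/dθ² = (21.47)²·(+0.09807) = +45.196 m/s²;  |a| = 45.196 m/s².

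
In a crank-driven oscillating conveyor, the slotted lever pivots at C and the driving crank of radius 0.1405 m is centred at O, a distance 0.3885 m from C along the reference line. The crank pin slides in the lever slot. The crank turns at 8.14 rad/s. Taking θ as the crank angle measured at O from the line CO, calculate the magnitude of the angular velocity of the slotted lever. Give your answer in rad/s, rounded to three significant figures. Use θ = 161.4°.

3.87

ω = 8.14 rad/s
Crank pin A relative to C: A = (d + r cosθ, r sinθ); lever angle φ = atan2(r sinθ, d + r cosθ).
Differentiating tanφ: φ̇ = rω(d cosθ + r)/(d² + r² + 2dr cosθ).
d² + r² + 2dr cosθ = |CA|² = 0.067206 m²;  d cosθ + r = -0.22771 m.
|ω_lever| = |0.1405·8.14·-0.22771| / 0.067206 = 3.875 rad/s.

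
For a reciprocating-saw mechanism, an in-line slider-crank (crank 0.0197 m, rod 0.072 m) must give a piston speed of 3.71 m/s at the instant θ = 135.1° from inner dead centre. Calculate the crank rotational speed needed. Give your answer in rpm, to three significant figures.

3170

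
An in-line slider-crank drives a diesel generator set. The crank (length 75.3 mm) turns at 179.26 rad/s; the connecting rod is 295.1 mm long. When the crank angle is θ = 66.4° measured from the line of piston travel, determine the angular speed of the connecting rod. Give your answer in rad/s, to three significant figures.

18.8

ω = 179.3 rad/s
The rod makes angle φ with the slider axis where L sinφ = r sinθ; differentiating, L cosφ·φ̇ = r ω cosθ.
L cosφ = √(L² − r² sin²θ) = 0.28692 m.
|ω_rod| = r ω |cosθ| / √(L² − r² sin²θ) = 0.0753·179.3·0.40035/0.28692 = 18.835 rad/s.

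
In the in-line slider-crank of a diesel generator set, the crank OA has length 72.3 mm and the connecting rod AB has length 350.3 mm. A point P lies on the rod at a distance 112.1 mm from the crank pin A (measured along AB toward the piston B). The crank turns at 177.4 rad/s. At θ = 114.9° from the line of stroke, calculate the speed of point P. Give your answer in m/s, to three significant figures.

11.9

ω = 177.4 rad/s.  Crank-pin speed |V_A| = rω = 12.826 m/s, perpendicular to OA.
Rod angle: sinφ = −(r/L) sinθ ⇒ φ = -10.790°; ω_rod = −rω cosθ/√(L²−r²sin²θ) = +15.693 rad/s.
V_P = V_A + ω_rod × AP, with AP = 0.1121 m along the rod.
Components: V_Px = −rω sinθ − a·ω_rod·sinφ = -11.304 m/s;  V_Py = rω cosθ + a·ω_rod·cosφ = -3.6721 m/s.
|V_P| = √(V_Px² + V_Py²) = 11.886 m/s.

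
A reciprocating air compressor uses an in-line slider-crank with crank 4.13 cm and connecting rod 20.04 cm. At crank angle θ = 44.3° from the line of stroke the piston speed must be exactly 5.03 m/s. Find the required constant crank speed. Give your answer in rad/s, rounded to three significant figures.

152

For an in-line slider-crank, |v_piston| = rω|sinθ|·[1 + r cosθ/√(L² − r² sin²θ)].
With r = 0.0413 m, L = 0.2004 m, θ = 44.3°: the bracketed kinematic factor |dx/dθ| = 0.033144 m.
ω = v/|dx/dθ| = 5.03/0.033144 = 151.76 rad/s.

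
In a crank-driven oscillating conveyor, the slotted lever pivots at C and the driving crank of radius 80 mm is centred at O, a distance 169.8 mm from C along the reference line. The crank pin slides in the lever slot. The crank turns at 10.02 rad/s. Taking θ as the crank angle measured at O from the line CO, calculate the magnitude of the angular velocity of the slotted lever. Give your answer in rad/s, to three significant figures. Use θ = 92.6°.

1.70

ω = 10.02 rad/s
Crank pin A relative to C: A = (d + r cosθ, r sinθ); lever angle φ = atan2(r sinθ, d + r cosθ).
Differentiating tanφ: φ̇ = rω(d cosθ + r)/(d² + r² + 2dr cosθ).
d² + r² + 2dr cosθ = |CA|² = 0.0339996 m²;  d cosθ + r = +0.072297 m.
|ω_lever| = |0.08·10.02·+0.072297| / 0.0339996 = 1.7045 rad/s.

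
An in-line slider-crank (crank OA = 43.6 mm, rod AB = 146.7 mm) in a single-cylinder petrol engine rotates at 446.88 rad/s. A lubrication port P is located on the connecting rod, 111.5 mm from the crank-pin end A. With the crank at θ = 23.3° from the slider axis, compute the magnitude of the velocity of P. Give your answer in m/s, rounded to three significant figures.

10.3

ω = 446.9 rad/s.  Crank-pin speed |V_A| = rω = 19.484 m/s, perpendicular to OA.
Rod angle: sinφ = −(r/L) sinθ ⇒ φ = -6.751°; ω_rod = −rω cosθ/√(L²−r²sin²θ) = -122.84 rad/s.
V_P = V_A + ω_rod × AP, with AP = 0.1115 m along the rod.
Components: V_Px = −rω sinθ − a·ω_rod·sinφ = -9.3169 m/s;  V_Py = rω cosθ + a·ω_rod·cosφ = +4.2938 m/s.
|V_P| = √(V_Px² + V_Py²) = 10.259 m/s.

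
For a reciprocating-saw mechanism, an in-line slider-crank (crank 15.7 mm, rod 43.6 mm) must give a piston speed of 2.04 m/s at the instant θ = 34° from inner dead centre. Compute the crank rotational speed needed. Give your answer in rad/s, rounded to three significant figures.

For an in-line slider-crank, |v_piston| = rω|sinθ|·[1 + r cosθ/√(L² − r² sin²θ)].
With r = 0.0157 m, L = 0.0436 m, θ = 34°: the bracketed kinematic factor |dx/dθ| = 0.011455 m.
ω = v/|dx/dθ| = 2.04/0.011455 = 178.09 rad/s.

178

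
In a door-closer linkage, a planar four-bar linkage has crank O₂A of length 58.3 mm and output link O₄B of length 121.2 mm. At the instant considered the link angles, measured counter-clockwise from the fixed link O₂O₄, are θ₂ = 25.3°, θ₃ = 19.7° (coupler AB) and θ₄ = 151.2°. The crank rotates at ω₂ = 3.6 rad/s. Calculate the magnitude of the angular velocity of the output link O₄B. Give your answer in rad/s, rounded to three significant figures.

ω₂ = 3.6 rad/s
Differentiating the loop-closure r₂e^{iθ₂}+r₃e^{iθ₃}=r₁+r₄e^{iθ₄} gives r₂ω₂e^{iθ₂}+r₃ω₃e^{iθ₃}=r₄ω₄e^{iθ₄}.
Eliminating the other unknown: ω₄ = r₂ω₂ sin(θ₂−θ₃) / [r₄ sin(θ₄−θ₃)].
Numerator sine = +0.09758; denominator sine = +0.74896.
Result = 0.0583·3.6·(+0.09758) / (0.1212·(+0.74896)) = +0.22562 rad/s; magnitude 0.22562 rad/s.

0.226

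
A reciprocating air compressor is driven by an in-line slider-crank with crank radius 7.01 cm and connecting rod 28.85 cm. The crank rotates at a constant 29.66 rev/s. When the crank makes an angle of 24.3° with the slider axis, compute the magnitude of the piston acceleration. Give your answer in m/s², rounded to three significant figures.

2620

ω = 2π·29.7 = 186.4 rad/s
x(θ) = r cosθ + √(L² − r² sin²θ); with ω constant, a = ω²·d²x/dθ².
d²x/dθ² = −r cosθ − r²(cos2θ)/√u − r⁴ sin²2θ/(4u^{3/2}),  u = L² − r² sin²θ = 0.0824001 m².
Substituting r = 0.0701 m, L = 0.2885 m, θ = 24.3°: d²x/dθ² = -0.075354 m.
a = ω²·d²x/dθ² = (186.4)²·(-0.075354) = -2617 m/s²;  |a| = 2617 m/s².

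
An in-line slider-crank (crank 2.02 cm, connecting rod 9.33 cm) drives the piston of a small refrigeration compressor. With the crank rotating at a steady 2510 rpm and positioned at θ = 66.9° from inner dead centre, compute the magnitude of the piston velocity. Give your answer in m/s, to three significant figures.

5.31

ω = 2π·2510/60 = 262.8 rad/s
For an in-line slider-crank, x = r cosθ + √(L² − r² sin²θ), so v = −rω sinθ·[1 + r cosθ/√(L² − r² sin²θ)].
With r = 0.0202 m, L = 0.0933 m, θ = 66.9°: √(L² − r² sin²θ) = 0.091431 m.
v = −0.0202·262.8·0.91982·[1 + 0.0202·0.39234/0.091431] = -5.3071 m/s.
|v| = 5.3071 m/s.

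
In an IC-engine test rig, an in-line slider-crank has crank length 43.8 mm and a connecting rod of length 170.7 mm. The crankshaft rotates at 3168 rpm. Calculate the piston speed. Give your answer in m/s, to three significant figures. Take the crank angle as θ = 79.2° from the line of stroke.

ω = 2π·3168/60 = 331.8 rad/s
For an in-line slider-crank, x = r cosθ + √(L² − r² sin²θ), so v = −rω sinθ·[1 + r cosθ/√(L² − r² sin²θ)].
With r = 0.0438 m, L = 0.1707 m, θ = 79.2°: √(L² − r² sin²θ) = 0.16519 m.
v = −0.0438·331.8·0.98229·[1 + 0.0438·0.18738/0.16519] = -14.983 m/s.
|v| = 14.983 m/s.

15.0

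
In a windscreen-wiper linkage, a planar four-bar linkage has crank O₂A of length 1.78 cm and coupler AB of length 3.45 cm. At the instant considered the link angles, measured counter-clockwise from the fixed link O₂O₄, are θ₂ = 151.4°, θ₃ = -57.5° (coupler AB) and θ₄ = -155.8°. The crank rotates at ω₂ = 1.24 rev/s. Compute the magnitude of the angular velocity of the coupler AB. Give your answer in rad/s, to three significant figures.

3.24

ω₂ = 7.791 rad/s (from 1.24 rev/s).
Differentiating the loop-closure r₂e^{iθ₂}+r₃e^{iθ₃}=r₁+r₄e^{iθ₄} gives r₂ω₂e^{iθ₂}+r₃ω₃e^{iθ₃}=r₄ω₄e^{iθ₄}.
Eliminating the other unknown: ω₃ = r₂ω₂ sin(θ₄−θ₂) / [r₃ sin(θ₃−θ₄)].
Numerator sine = +0.79653; denominator sine = +0.98953.
Result = 0.0178·7.791·(+0.79653) / (0.0345·(+0.98953)) = +3.2358 rad/s; magnitude 3.2358 rad/s.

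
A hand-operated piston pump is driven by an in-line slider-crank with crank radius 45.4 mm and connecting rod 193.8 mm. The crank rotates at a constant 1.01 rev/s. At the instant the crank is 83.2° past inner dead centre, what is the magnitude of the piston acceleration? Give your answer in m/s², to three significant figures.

ω = 2π·1.01 = 6.346 rad/s
x(θ) = r cosθ + √(L² − r² sin²θ); with ω constant, a = ω²·d²x/dθ².
d²x/dθ² = −r cosθ − r²(cos2θ)/√u − r⁴ sin²2θ/(4u^{3/2}),  u = L² − r² sin²θ = 0.0355262 m².
Substituting r = 0.0454 m, L = 0.1938 m, θ = 83.2°: d²x/dθ² = +0.0052445 m.
a = ω²·d²x/dθ² = (6.346)²·(+0.0052445) = +0.21121 m/s²;  |a| = 0.21121 m/s².

0.211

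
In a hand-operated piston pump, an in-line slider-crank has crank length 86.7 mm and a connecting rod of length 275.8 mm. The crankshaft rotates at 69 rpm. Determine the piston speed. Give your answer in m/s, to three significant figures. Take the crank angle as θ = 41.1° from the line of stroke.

0.512

ω = 2π·69/60 = 7.226 rad/s
For an in-line slider-crank, x = r cosθ + √(L² − r² sin²θ), so v = −rω sinθ·[1 + r cosθ/√(L² − r² sin²θ)].
With r = 0.0867 m, L = 0.2758 m, θ = 41.1°: √(L² − r² sin²θ) = 0.26985 m.
v = −0.0867·7.226·0.65738·[1 + 0.0867·0.75356/0.26985] = -0.51153 m/s.
|v| = 0.51153 m/s.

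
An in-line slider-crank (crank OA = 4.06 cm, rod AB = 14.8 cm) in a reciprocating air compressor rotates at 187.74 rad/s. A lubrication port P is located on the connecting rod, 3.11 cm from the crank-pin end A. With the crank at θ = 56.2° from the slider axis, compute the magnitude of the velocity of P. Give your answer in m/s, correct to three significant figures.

ω = 187.7 rad/s.  Crank-pin speed |V_A| = rω = 7.6222 m/s, perpendicular to OA.
Rod angle: sinφ = −(r/L) sinθ ⇒ φ = -13.177°; ω_rod = −rω cosθ/√(L²−r²sin²θ) = -29.425 rad/s.
V_P = V_A + ω_rod × AP, with AP = 0.0311 m along the rod.
Components: V_Px = −rω sinθ − a·ω_rod·sinφ = -6.5426 m/s;  V_Py = rω cosθ + a·ω_rod·cosφ = +3.3492 m/s.
|V_P| = √(V_Px² + V_Py²) = 7.35 m/s.

7.35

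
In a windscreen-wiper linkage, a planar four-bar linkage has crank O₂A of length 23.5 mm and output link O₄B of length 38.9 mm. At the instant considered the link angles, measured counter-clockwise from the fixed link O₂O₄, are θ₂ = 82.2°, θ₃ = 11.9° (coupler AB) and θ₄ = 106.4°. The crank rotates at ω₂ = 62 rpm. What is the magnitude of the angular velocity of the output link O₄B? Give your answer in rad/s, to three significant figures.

ω₂ = 6.493 rad/s (from 62 rpm).
Differentiating the loop-closure r₂e^{iθ₂}+r₃e^{iθ₃}=r₁+r₄e^{iθ₄} gives r₂ω₂e^{iθ₂}+r₃ω₃e^{iθ₃}=r₄ω₄e^{iθ₄}.
Eliminating the other unknown: ω₄ = r₂ω₂ sin(θ₂−θ₃) / [r₄ sin(θ₄−θ₃)].
Numerator sine = +0.94147; denominator sine = +0.99692.
Result = 0.0235·6.493·(+0.94147) / (0.0389·(+0.99692)) = +3.7041 rad/s; magnitude 3.7041 rad/s.

3.70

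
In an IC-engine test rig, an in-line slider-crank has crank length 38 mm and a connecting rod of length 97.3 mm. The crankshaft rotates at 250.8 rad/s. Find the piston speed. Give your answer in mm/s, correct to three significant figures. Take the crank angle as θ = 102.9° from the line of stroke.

8410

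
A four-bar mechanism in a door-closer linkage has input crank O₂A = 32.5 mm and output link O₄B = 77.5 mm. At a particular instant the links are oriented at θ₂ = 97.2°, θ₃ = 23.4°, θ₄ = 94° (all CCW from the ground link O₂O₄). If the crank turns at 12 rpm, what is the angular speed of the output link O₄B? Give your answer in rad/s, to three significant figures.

0.537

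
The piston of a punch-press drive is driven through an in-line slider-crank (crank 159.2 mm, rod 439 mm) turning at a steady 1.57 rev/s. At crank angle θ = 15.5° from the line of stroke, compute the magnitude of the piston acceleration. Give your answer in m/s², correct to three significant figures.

19.8

ω = 2π·1.57 = 9.865 rad/s
x(θ) = r cosθ + √(L² − r² sin²θ); with ω constant, a = ω²·d²x/dθ².
d²x/dθ² = −r cosθ − r²(cos2θ)/√u − r⁴ sin²2θ/(4u^{3/2}),  u = L² − r² sin²θ = 0.190911 m².
Substituting r = 0.1592 m, L = 0.439 m, θ = 15.5°: d²x/dθ² = -0.20364 m.
a = ω²·d²x/dθ² = (9.865)²·(-0.20364) = -19.816 m/s²;  |a| = 19.816 m/s².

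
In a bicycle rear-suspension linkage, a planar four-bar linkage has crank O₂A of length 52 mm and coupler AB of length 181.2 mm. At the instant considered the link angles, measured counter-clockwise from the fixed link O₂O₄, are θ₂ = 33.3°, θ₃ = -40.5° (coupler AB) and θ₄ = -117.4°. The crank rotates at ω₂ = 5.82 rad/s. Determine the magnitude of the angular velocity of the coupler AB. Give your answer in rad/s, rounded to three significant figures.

0.839

ω₂ = 5.82 rad/s
Differentiating the loop-closure r₂e^{iθ₂}+r₃e^{iθ₃}=r₁+r₄e^{iθ₄} gives r₂ω₂e^{iθ₂}+r₃ω₃e^{iθ₃}=r₄ω₄e^{iθ₄}.
Eliminating the other unknown: ω₃ = r₂ω₂ sin(θ₄−θ₂) / [r₃ sin(θ₃−θ₄)].
Numerator sine = -0.48938; denominator sine = +0.97398.
Result = 0.052·5.82·(-0.48938) / (0.1812·(+0.97398)) = -0.83921 rad/s; magnitude 0.83921 rad/s.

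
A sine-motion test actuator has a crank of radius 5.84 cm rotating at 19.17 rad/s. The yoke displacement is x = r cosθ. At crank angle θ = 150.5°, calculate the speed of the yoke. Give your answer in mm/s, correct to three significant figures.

551

ω = 19.17 rad/s
x = r cosθ ⇒ ẋ = −rω sinθ.
|v| = rω|sinθ| = 0.0584·19.17·|sin 150.5°| = 0.55128 m/s = 551.28 mm/s.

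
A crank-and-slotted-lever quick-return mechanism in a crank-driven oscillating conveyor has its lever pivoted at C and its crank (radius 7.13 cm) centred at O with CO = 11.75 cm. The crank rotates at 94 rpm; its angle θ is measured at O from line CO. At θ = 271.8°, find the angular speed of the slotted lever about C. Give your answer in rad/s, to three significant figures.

2.71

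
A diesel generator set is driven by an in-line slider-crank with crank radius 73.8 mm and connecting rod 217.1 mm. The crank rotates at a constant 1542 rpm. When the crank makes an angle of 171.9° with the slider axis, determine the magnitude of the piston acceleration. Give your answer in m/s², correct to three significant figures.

ω = 2π·1542/60 = 161.5 rad/s
x(θ) = r cosθ + √(L² − r² sin²θ); with ω constant, a = ω²·d²x/dθ².
d²x/dθ² = −r cosθ − r²(cos2θ)/√u − r⁴ sin²2θ/(4u^{3/2}),  u = L² − r² sin²θ = 0.0470243 m².
Substituting r = 0.0738 m, L = 0.2171 m, θ = 171.9°: d²x/dθ² = +0.048888 m.
a = ω²·d²x/dθ² = (161.5)²·(+0.048888) = +1274.8 m/s²;  |a| = 1274.8 m/s².

1270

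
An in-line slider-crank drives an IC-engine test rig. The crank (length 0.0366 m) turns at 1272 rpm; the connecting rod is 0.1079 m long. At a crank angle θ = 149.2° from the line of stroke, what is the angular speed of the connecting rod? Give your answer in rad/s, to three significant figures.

ω = 133.2 rad/s (converted from 1272 rpm).
The rod makes angle φ with the slider axis where L sinφ = r sinθ; differentiating, L cosφ·φ̇ = r ω cosθ.
L cosφ = √(L² − r² sin²θ) = 0.10626 m.
|ω_rod| = r ω |cosθ| / √(L² − r² sin²θ) = 0.0366·133.2·0.85896/0.10626 = 39.409 rad/s.

39.4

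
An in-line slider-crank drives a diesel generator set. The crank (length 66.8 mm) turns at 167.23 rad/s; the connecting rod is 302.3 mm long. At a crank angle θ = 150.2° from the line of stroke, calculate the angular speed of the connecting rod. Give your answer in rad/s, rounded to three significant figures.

32.3

ω = 167.2 rad/s
The rod makes angle φ with the slider axis where L sinφ = r sinθ; differentiating, L cosφ·φ̇ = r ω cosθ.
L cosφ = √(L² − r² sin²θ) = 0.30047 m.
|ω_rod| = r ω |cosθ| / √(L² − r² sin²θ) = 0.0668·167.2·0.86777/0.30047 = 32.262 rad/s.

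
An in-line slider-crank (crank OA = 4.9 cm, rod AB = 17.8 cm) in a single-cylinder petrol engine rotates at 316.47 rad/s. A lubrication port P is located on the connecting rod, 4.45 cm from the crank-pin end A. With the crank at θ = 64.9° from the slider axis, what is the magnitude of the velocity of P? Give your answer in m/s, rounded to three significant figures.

ω = 316.5 rad/s.  Crank-pin speed |V_A| = rω = 15.507 m/s, perpendicular to OA.
Rod angle: sinφ = −(r/L) sinθ ⇒ φ = -14.435°; ω_rod = −rω cosθ/√(L²−r²sin²θ) = -38.16 rad/s.
V_P = V_A + ω_rod × AP, with AP = 0.0445 m along the rod.
Components: V_Px = −rω sinθ − a·ω_rod·sinφ = -14.466 m/s;  V_Py = rω cosθ + a·ω_rod·cosφ = +4.9336 m/s.
|V_P| = √(V_Px² + V_Py²) = 15.284 m/s.

15.3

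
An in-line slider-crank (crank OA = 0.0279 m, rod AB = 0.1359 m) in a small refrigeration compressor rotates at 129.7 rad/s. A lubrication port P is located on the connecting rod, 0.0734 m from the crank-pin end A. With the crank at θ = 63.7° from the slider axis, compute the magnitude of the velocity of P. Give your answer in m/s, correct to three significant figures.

3.49

ω = 129.7 rad/s.  Crank-pin speed |V_A| = rω = 3.6186 m/s, perpendicular to OA.
Rod angle: sinφ = −(r/L) sinθ ⇒ φ = -10.606°; ω_rod = −rω cosθ/√(L²−r²sin²θ) = -12.003 rad/s.
V_P = V_A + ω_rod × AP, with AP = 0.0734 m along the rod.
Components: V_Px = −rω sinθ − a·ω_rod·sinφ = -3.4062 m/s;  V_Py = rω cosθ + a·ω_rod·cosφ = +0.73736 m/s.
|V_P| = √(V_Px² + V_Py²) = 3.4851 m/s.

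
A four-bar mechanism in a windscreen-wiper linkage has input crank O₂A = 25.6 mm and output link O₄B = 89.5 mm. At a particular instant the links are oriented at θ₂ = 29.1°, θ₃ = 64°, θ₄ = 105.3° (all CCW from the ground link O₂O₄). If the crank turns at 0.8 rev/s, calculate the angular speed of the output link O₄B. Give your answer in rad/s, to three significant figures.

ω₂ = 5.027 rad/s (from 0.8 rev/s).
Differentiating the loop-closure r₂e^{iθ₂}+r₃e^{iθ₃}=r₁+r₄e^{iθ₄} gives r₂ω₂e^{iθ₂}+r₃ω₃e^{iθ₃}=r₄ω₄e^{iθ₄}.
Eliminating the other unknown: ω₄ = r₂ω₂ sin(θ₂−θ₃) / [r₄ sin(θ₄−θ₃)].
Numerator sine = -0.57215; denominator sine = +0.66000.
Result = 0.0256·5.027·(-0.57215) / (0.0895·(+0.66000)) = -1.2464 rad/s; magnitude 1.2464 rad/s.

1.25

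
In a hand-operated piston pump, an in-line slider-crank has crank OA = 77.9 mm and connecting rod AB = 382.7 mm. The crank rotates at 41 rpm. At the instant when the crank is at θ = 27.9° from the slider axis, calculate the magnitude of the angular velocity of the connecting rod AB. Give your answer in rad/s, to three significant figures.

ω = 4.294 rad/s (converted from 41 rpm).
The rod makes angle φ with the slider axis where L sinφ = r sinθ; differentiating, L cosφ·φ̇ = r ω cosθ.
L cosφ = √(L² − r² sin²θ) = 0.38096 m.
|ω_rod| = r ω |cosθ| / √(L² − r² sin²θ) = 0.0779·4.294·0.88377/0.38096 = 0.7759 rad/s.

0.776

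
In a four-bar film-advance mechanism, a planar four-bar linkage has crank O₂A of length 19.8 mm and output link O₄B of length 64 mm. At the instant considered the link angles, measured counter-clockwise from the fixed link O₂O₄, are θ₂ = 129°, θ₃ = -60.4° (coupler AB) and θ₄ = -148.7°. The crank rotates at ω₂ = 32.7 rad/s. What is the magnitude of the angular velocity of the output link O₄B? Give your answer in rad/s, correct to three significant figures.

ω₂ = 32.7 rad/s
Differentiating the loop-closure r₂e^{iθ₂}+r₃e^{iθ₃}=r₁+r₄e^{iθ₄} gives r₂ω₂e^{iθ₂}+r₃ω₃e^{iθ₃}=r₄ω₄e^{iθ₄}.
Eliminating the other unknown: ω₄ = r₂ω₂ sin(θ₂−θ₃) / [r₄ sin(θ₄−θ₃)].
Numerator sine = -0.16333; denominator sine = -0.99956.
Result = 0.0198·32.7·(-0.16333) / (0.064·(-0.99956)) = +1.653 rad/s; magnitude 1.653 rad/s.

1.65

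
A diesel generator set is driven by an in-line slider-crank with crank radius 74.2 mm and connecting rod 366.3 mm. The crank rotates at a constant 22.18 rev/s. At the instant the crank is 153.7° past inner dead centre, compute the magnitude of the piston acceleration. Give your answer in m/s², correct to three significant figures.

ω = 2π·22.2 = 139.4 rad/s
x(θ) = r cosθ + √(L² − r² sin²θ); with ω constant, a = ω²·d²x/dθ².
d²x/dθ² = −r cosθ − r²(cos2θ)/√u − r⁴ sin²2θ/(4u^{3/2}),  u = L² − r² sin²θ = 0.133095 m².
Substituting r = 0.0742 m, L = 0.3663 m, θ = 153.7°: d²x/dθ² = +0.057255 m.
a = ω²·d²x/dθ² = (139.4)²·(+0.057255) = +1112 m/s²;  |a| = 1112 m/s².

1110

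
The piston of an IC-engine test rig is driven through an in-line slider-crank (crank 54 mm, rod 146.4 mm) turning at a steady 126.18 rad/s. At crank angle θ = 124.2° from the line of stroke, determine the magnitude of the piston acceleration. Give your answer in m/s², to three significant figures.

595

ω = 126.2 rad/s
x(θ) = r cosθ + √(L² − r² sin²θ); with ω constant, a = ω²·d²x/dθ².
d²x/dθ² = −r cosθ − r²(cos2θ)/√u − r⁴ sin²2θ/(4u^{3/2}),  u = L² − r² sin²θ = 0.0194382 m².
Substituting r = 0.054 m, L = 0.1464 m, θ = 124.2°: d²x/dθ² = +0.037374 m.
a = ω²·d²x/dθ² = (126.2)²·(+0.037374) = +595.04 m/s²;  |a| = 595.04 m/s².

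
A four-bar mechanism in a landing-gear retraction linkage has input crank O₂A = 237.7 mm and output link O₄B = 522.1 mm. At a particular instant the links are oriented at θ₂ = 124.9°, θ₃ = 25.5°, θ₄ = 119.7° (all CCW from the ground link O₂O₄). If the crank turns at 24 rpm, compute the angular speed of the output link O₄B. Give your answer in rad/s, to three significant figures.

ω₂ = 2.513 rad/s (from 24 rpm).
Differentiating the loop-closure r₂e^{iθ₂}+r₃e^{iθ₃}=r₁+r₄e^{iθ₄} gives r₂ω₂e^{iθ₂}+r₃ω₃e^{iθ₃}=r₄ω₄e^{iθ₄}.
Eliminating the other unknown: ω₄ = r₂ω₂ sin(θ₂−θ₃) / [r₄ sin(θ₄−θ₃)].
Numerator sine = +0.98657; denominator sine = +0.99731.
Result = 0.2377·2.513·(+0.98657) / (0.5221·(+0.99731)) = +1.1319 rad/s; magnitude 1.1319 rad/s.

1.13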